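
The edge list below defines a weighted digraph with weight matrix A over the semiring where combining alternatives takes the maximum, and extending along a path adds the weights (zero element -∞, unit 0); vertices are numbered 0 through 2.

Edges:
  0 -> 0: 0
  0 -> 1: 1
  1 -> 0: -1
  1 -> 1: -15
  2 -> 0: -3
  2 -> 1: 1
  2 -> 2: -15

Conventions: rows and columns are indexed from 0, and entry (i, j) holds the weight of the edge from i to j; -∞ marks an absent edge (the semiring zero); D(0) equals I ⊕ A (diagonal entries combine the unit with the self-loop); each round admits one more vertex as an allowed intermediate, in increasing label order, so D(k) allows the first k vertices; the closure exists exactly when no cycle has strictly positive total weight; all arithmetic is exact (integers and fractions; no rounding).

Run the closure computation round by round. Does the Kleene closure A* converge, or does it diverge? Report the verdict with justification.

D(0):
  [0, 1, -∞]
  [-1, 0, -∞]
  [-3, 1, 0]
D(1):
  [0, 1, -∞]
  [-1, 0, -∞]
  [-3, 1, 0]
D(2):
  [0, 1, -∞]
  [-1, 0, -∞]
  [0, 1, 0]
D(3):
  [0, 1, -∞]
  [-1, 0, -∞]
  [0, 1, 0]
Key observation: every diagonal entry stays at the unit through all rounds, so no improving cycle exists.
Answer: CONVERGES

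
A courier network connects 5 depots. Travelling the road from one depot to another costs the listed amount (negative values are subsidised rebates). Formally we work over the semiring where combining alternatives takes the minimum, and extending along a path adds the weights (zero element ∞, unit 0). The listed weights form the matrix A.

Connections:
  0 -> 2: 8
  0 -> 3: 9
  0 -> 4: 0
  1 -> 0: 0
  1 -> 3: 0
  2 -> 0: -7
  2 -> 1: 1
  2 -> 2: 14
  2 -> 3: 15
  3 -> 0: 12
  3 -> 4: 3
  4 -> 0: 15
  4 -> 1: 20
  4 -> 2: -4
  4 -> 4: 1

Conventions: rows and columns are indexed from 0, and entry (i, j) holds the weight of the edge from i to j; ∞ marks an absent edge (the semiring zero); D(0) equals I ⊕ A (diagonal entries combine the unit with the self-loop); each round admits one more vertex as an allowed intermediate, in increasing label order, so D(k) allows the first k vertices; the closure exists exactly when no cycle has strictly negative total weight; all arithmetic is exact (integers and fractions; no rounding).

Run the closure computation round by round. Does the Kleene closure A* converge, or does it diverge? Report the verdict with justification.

D(0):
  [0, ∞, 8, 9, 0]
  [0, 0, ∞, 0, ∞]
  [-7, 1, 0, 15, ∞]
  [12, ∞, ∞, 0, 3]
  [15, 20, -4, ∞, 0]
D(1):
  [0, ∞, 8, 9, 0]
  [0, 0, 8, 0, 0]
  [-7, 1, 0, 2, -7]
  [12, ∞, 20, 0, 3]
  [15, 20, -4, 24, 0]
D(2):
  [0, ∞, 8, 9, 0]
  [0, 0, 8, 0, 0]
  [-7, 1, 0, 1, -7]
  [12, ∞, 20, 0, 3]
  [15, 20, -4, 20, 0]
Detection: at round 3, diagonal entry (4, 4) turns strictly negative.
Key observation: the cycle 4->2->0->4 has total weight (-4) + (-7) + 0, which is strictly negative.
Answer: DIVERGES — negative cycle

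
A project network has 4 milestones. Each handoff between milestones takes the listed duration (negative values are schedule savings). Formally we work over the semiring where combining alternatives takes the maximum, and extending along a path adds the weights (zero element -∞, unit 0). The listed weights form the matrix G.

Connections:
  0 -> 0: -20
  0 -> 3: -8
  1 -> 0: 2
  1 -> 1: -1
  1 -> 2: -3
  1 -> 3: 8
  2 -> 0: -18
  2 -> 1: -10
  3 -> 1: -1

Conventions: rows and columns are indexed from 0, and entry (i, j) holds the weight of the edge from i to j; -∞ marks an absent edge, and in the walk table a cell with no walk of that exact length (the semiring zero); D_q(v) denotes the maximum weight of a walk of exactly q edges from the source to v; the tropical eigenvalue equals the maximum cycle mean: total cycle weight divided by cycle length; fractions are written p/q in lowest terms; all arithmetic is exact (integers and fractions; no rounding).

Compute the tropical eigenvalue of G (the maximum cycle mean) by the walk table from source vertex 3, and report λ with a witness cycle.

q=0: [-∞, -∞, -∞, 0]
q=1: [-∞, -1, -∞, -∞]
q=2: [1, -2, -4, 7]
q=3: [0, 6, -5, 6]
q=4: [8, 5, 3, 14]
Optimal cycle mean attained by: cycle 1->3->1, total 8 + (-1), length 2.
Answer: λ = 7/2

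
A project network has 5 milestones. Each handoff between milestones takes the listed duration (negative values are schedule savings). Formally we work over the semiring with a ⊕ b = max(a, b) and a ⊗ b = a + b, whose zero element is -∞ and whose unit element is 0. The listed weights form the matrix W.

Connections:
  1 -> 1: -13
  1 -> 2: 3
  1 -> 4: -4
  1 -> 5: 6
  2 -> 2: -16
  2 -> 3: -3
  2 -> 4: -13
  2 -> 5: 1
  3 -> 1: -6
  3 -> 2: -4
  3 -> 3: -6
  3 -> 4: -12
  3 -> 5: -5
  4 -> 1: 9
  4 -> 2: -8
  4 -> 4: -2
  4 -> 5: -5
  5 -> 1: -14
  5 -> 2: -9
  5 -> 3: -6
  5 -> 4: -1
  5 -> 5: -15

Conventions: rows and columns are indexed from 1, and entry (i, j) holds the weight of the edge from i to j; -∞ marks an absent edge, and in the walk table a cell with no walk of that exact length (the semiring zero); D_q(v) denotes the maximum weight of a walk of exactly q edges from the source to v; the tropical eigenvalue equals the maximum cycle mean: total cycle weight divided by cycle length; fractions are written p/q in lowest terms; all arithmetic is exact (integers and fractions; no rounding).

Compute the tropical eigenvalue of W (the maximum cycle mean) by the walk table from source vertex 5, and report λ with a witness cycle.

q=0: [-∞, -∞, -∞, -∞, 0]
q=1: [-14, -9, -6, -1, -15]
q=2: [8, -9, -12, -3, -6]
q=3: [6, 11, -12, 4, 14]
q=4: [13, 9, 8, 13, 12]
q=5: [22, 16, 6, 11, 19]
Optimal cycle mean attained by: cycle 1->5->4->1, total 6 + (-1) + 9, length 3.
Answer: λ = 14/3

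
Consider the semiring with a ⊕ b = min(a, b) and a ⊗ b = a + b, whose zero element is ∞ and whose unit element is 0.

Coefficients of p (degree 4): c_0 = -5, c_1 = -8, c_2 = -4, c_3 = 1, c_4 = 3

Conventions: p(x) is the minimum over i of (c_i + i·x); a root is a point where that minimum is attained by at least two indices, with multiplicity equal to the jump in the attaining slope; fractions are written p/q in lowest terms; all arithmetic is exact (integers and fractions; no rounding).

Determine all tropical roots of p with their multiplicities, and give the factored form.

hull edge (i=0, c=-5) to (i=1, c=-8): slope -3, span 1
hull edge (i=1, c=-8) to (i=4, c=3): slope 11/3, span 3
Factored form: p(x) = 3 ⊗ (x ⊕ (-11/3)) ⊗ (x ⊕ (-11/3)) ⊗ (x ⊕ (-11/3)) ⊗ (x ⊕ 3)
Answer: roots = -11/3 (mult 3), 3 (mult 1)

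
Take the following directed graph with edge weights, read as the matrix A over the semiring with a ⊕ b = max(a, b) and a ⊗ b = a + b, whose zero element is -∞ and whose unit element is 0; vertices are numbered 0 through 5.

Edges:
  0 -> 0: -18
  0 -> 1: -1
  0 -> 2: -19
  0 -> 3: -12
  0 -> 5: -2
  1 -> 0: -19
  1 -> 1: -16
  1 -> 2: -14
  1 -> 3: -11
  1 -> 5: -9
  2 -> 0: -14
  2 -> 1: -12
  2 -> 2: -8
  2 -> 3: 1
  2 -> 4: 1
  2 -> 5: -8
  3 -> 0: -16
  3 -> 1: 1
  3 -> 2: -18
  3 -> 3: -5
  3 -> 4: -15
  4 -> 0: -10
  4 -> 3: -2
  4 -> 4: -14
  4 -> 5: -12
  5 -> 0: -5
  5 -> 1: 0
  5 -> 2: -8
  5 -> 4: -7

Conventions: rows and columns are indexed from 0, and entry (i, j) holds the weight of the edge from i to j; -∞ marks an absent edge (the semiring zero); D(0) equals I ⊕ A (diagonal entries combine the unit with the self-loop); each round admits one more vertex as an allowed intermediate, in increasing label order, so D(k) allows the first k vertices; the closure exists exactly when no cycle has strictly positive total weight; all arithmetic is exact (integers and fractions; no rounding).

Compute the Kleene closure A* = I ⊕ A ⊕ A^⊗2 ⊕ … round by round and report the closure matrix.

D(0):
  [0, -1, -19, -12, -∞, -2]
  [-19, 0, -14, -11, -∞, -9]
  [-14, -12, 0, 1, 1, -8]
  [-16, 1, -18, 0, -15, -∞]
  [-10, -∞, -∞, -2, 0, -12]
  [-5, 0, -8, -∞, -7, 0]
D(1):
  [0, -1, -19, -12, -∞, -2]
  [-19, 0, -14, -11, -∞, -9]
  [-14, -12, 0, 1, 1, -8]
  [-16, 1, -18, 0, -15, -18]
  [-10, -11, -29, -2, 0, -12]
  [-5, 0, -8, -17, -7, 0]
D(2):
  [0, -1, -15, -12, -∞, -2]
  [-19, 0, -14, -11, -∞, -9]
  [-14, -12, 0, 1, 1, -8]
  [-16, 1, -13, 0, -15, -8]
  [-10, -11, -25, -2, 0, -12]
  [-5, 0, -8, -11, -7, 0]
D(3):
  [0, -1, -15, -12, -14, -2]
  [-19, 0, -14, -11, -13, -9]
  [-14, -12, 0, 1, 1, -8]
  [-16, 1, -13, 0, -12, -8]
  [-10, -11, -25, -2, 0, -12]
  [-5, 0, -8, -7, -7, 0]
D(4):
  [0, -1, -15, -12, -14, -2]
  [-19, 0, -14, -11, -13, -9]
  [-14, 2, 0, 1, 1, -7]
  [-16, 1, -13, 0, -12, -8]
  [-10, -1, -15, -2, 0, -10]
  [-5, 0, -8, -7, -7, 0]
D(5):
  [0, -1, -15, -12, -14, -2]
  [-19, 0, -14, -11, -13, -9]
  [-9, 2, 0, 1, 1, -7]
  [-16, 1, -13, 0, -12, -8]
  [-10, -1, -15, -2, 0, -10]
  [-5, 0, -8, -7, -7, 0]
D(6):
  [0, -1, -10, -9, -9, -2]
  [-14, 0, -14, -11, -13, -9]
  [-9, 2, 0, 1, 1, -7]
  [-13, 1, -13, 0, -12, -8]
  [-10, -1, -15, -2, 0, -10]
  [-5, 0, -8, -7, -7, 0]
Answer: A* = [[0, -1, -10, -9, -9, -2], [-14, 0, -14, -11, -13, -9], [-9, 2, 0, 1, 1, -7], [-13, 1, -13, 0, -12, -8], [-10, -1, -15, -2, 0, -10], [-5, 0, -8, -7, -7, 0]]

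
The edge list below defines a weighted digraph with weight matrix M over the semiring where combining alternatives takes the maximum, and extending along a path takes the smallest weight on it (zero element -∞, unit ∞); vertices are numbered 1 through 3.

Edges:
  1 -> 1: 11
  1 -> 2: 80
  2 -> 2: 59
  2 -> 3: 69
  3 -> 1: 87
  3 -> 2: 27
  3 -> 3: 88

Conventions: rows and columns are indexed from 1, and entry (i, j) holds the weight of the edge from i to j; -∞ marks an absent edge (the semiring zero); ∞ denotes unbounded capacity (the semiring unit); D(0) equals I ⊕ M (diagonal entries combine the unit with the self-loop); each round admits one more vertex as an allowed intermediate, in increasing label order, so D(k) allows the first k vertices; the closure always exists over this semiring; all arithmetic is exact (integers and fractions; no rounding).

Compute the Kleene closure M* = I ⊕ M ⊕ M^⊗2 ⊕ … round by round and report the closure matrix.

D(0):
  [∞, 80, -∞]
  [-∞, ∞, 69]
  [87, 27, ∞]
D(1):
  [∞, 80, -∞]
  [-∞, ∞, 69]
  [87, 80, ∞]
D(2):
  [∞, 80, 69]
  [-∞, ∞, 69]
  [87, 80, ∞]
D(3):
  [∞, 80, 69]
  [69, ∞, 69]
  [87, 80, ∞]
Answer: M* = [[∞, 80, 69], [69, ∞, 69], [87, 80, ∞]]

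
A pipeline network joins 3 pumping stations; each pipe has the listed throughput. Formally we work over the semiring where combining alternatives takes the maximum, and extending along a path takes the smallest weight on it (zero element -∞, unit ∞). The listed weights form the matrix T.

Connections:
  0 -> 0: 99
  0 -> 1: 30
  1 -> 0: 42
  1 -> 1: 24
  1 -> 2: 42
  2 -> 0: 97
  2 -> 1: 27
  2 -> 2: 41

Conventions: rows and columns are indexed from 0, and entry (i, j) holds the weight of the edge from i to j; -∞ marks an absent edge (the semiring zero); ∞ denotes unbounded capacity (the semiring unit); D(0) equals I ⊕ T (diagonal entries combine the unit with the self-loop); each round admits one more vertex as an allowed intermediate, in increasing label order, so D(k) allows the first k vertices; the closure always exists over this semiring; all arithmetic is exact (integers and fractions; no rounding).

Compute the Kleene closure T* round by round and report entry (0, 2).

D(0):
  [∞, 30, -∞]
  [42, ∞, 42]
  [97, 27, ∞]
D(1):
  [∞, 30, -∞]
  [42, ∞, 42]
  [97, 30, ∞]
D(2):
  [∞, 30, 30]
  [42, ∞, 42]
  [97, 30, ∞]
D(3):
  [∞, 30, 30]
  [42, ∞, 42]
  [97, 30, ∞]
Answer: T*[0][2] = 30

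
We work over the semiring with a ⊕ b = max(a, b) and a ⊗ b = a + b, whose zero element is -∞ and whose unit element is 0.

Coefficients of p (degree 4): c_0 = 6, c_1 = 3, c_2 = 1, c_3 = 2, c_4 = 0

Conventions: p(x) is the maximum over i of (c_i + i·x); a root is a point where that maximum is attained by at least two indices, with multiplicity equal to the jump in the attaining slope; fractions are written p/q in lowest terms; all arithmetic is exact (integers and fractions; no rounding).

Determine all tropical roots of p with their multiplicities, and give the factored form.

hull edge (i=0, c=6) to (i=3, c=2): slope -4/3, span 3
hull edge (i=3, c=2) to (i=4, c=0): slope -2, span 1
Factored form: p(x) = 0 ⊗ (x ⊕ 4/3) ⊗ (x ⊕ 4/3) ⊗ (x ⊕ 4/3) ⊗ (x ⊕ 2)
Answer: roots = 4/3 (mult 3), 2 (mult 1)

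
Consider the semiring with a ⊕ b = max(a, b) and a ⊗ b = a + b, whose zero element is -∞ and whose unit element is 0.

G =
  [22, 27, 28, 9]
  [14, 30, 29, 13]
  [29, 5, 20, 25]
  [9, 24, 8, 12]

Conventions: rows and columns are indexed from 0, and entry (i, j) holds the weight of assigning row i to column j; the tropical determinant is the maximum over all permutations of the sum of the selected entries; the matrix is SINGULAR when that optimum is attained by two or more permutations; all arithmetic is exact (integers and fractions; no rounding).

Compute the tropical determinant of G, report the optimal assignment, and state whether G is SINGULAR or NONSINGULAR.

σ = (0, 1, 2, 3): 22 + 30 + 20 + 12 = 84
σ = (0, 1, 3, 2): 22 + 30 + 25 + 8 = 85
σ = (0, 2, 1, 3): 22 + 29 + 5 + 12 = 68
σ = (0, 2, 3, 1): 22 + 29 + 25 + 24 = 100
σ = (0, 3, 1, 2): 22 + 13 + 5 + 8 = 48
σ = (0, 3, 2, 1): 22 + 13 + 20 + 24 = 79
σ = (1, 0, 2, 3): 27 + 14 + 20 + 12 = 73
σ = (1, 0, 3, 2): 27 + 14 + 25 + 8 = 74
σ = (1, 2, 0, 3): 27 + 29 + 29 + 12 = 97
σ = (1, 2, 3, 0): 27 + 29 + 25 + 9 = 90
σ = (1, 3, 0, 2): 27 + 13 + 29 + 8 = 77
σ = (1, 3, 2, 0): 27 + 13 + 20 + 9 = 69
σ = (2, 0, 1, 3): 28 + 14 + 5 + 12 = 59
σ = (2, 0, 3, 1): 28 + 14 + 25 + 24 = 91
σ = (2, 1, 0, 3): 28 + 30 + 29 + 12 = 99
σ = (2, 1, 3, 0): 28 + 30 + 25 + 9 = 92
σ = (2, 3, 0, 1): 28 + 13 + 29 + 24 = 94
σ = (2, 3, 1, 0): 28 + 13 + 5 + 9 = 55
σ = (3, 0, 1, 2): 9 + 14 + 5 + 8 = 36
σ = (3, 0, 2, 1): 9 + 14 + 20 + 24 = 67
σ = (3, 1, 0, 2): 9 + 30 + 29 + 8 = 76
σ = (3, 1, 2, 0): 9 + 30 + 20 + 9 = 68
σ = (3, 2, 0, 1): 9 + 29 + 29 + 24 = 91
σ = (3, 2, 1, 0): 9 + 29 + 5 + 9 = 52
Optimal value attained by: σ = (0, 2, 3, 1).
Answer: det⊕(G) = 100; verdict: NONSINGULAR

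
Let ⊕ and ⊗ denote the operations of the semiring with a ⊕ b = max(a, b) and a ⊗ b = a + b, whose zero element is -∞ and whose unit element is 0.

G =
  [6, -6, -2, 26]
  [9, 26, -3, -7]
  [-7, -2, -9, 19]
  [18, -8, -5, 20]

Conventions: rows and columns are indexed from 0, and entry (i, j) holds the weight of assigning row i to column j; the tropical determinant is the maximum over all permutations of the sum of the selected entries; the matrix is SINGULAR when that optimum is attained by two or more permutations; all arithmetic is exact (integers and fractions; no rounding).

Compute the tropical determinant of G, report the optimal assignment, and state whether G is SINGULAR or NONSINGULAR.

σ = (0, 1, 2, 3): 6 + 26 + (-9) + 20 = 43
σ = (0, 1, 3, 2): 6 + 26 + 19 + (-5) = 46
σ = (0, 2, 1, 3): 6 + (-3) + (-2) + 20 = 21
σ = (0, 2, 3, 1): 6 + (-3) + 19 + (-8) = 14
σ = (0, 3, 1, 2): 6 + (-7) + (-2) + (-5) = -8
σ = (0, 3, 2, 1): 6 + (-7) + (-9) + (-8) = -18
σ = (1, 0, 2, 3): (-6) + 9 + (-9) + 20 = 14
σ = (1, 0, 3, 2): (-6) + 9 + 19 + (-5) = 17
σ = (1, 2, 0, 3): (-6) + (-3) + (-7) + 20 = 4
σ = (1, 2, 3, 0): (-6) + (-3) + 19 + 18 = 28
σ = (1, 3, 0, 2): (-6) + (-7) + (-7) + (-5) = -25
σ = (1, 3, 2, 0): (-6) + (-7) + (-9) + 18 = -4
σ = (2, 0, 1, 3): (-2) + 9 + (-2) + 20 = 25
σ = (2, 0, 3, 1): (-2) + 9 + 19 + (-8) = 18
σ = (2, 1, 0, 3): (-2) + 26 + (-7) + 20 = 37
σ = (2, 1, 3, 0): (-2) + 26 + 19 + 18 = 61
σ = (2, 3, 0, 1): (-2) + (-7) + (-7) + (-8) = -24
σ = (2, 3, 1, 0): (-2) + (-7) + (-2) + 18 = 7
σ = (3, 0, 1, 2): 26 + 9 + (-2) + (-5) = 28
σ = (3, 0, 2, 1): 26 + 9 + (-9) + (-8) = 18
σ = (3, 1, 0, 2): 26 + 26 + (-7) + (-5) = 40
σ = (3, 1, 2, 0): 26 + 26 + (-9) + 18 = 61
σ = (3, 2, 0, 1): 26 + (-3) + (-7) + (-8) = 8
σ = (3, 2, 1, 0): 26 + (-3) + (-2) + 18 = 39
Optimal value attained by: σ = (2, 1, 3, 0).
Answer: det⊕(G) = 61; verdict: SINGULAR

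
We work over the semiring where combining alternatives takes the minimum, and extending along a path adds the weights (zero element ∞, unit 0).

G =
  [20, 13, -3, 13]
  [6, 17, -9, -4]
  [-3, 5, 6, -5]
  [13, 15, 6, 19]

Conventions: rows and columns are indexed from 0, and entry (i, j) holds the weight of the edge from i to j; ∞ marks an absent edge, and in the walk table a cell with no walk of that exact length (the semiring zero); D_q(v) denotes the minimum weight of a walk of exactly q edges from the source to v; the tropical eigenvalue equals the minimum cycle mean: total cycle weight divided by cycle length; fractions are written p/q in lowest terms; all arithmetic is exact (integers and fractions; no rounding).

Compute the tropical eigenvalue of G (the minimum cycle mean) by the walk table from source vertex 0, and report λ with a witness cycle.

q=0: [0, ∞, ∞, ∞]
q=1: [20, 13, -3, 13]
q=2: [-6, 2, 3, -8]
q=3: [0, 7, -9, -2]
q=4: [-12, -4, -3, -14]
Optimal cycle mean attained by: cycle 0->2->0, total (-3) + (-3), length 2.
Answer: λ = -3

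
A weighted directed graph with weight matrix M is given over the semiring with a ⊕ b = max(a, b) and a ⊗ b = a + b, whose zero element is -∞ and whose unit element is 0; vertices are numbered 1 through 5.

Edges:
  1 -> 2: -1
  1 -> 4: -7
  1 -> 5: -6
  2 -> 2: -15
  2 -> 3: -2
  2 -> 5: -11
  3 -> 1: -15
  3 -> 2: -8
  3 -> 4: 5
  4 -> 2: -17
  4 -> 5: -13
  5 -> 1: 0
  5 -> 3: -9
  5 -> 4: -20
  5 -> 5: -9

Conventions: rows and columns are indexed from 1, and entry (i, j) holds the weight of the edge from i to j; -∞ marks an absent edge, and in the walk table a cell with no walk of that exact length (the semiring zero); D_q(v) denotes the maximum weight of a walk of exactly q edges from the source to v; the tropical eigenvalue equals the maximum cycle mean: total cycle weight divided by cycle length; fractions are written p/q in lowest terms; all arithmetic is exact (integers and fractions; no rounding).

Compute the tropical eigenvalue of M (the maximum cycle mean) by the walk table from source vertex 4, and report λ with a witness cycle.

q=0: [-∞, -∞, -∞, 0, -∞]
q=1: [-∞, -17, -∞, -∞, -13]
q=2: [-13, -32, -19, -33, -22]
q=3: [-22, -14, -31, -14, -19]
q=4: [-19, -23, -16, -26, -25]
q=5: [-25, -20, -25, -11, -25]
Optimal cycle mean attained by: cycle 1->2->3->4->5->1, total (-1) + (-2) + 5 + (-13) + 0, length 5.
Answer: λ = -11/5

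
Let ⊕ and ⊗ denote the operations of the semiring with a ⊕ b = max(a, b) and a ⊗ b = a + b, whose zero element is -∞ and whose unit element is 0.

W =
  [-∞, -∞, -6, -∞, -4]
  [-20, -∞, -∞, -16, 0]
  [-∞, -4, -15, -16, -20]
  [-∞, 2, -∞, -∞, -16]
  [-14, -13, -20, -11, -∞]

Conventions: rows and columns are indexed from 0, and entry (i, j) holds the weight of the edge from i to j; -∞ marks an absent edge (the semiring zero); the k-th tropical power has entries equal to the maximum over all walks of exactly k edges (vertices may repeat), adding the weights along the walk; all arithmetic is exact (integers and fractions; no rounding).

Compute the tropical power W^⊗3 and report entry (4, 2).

W^⊗2:
  [-18, -10, -21, -15, -26]
  [-14, -13, -20, -11, -24]
  [-24, -14, -30, -20, -4]
  [-18, -29, -36, -14, 2]
  [-33, -9, -20, -29, -13]
W^⊗3:
  [-30, -13, -24, -26, -10]
  [-33, -9, -20, -29, -13]
  [-18, -17, -24, -15, -14]
  [-12, -11, -18, -9, -22]
  [-27, -24, -33, -24, -9]
Key observation: the optimum is the walk 4->1->4->2, with weight (-13) + 0 + (-20) = -33.
Optimal value attained by: walk 4->1->4->2.
Answer: (W^⊗3)[4][2] = -33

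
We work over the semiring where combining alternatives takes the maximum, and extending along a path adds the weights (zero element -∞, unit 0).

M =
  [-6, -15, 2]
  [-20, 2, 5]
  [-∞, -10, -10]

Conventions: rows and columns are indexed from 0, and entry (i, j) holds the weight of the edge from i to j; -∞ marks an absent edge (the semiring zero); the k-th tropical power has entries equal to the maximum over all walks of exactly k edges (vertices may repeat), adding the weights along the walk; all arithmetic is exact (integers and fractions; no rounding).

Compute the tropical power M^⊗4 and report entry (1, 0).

M^⊗2:
  [-12, -8, -4]
  [-18, 4, 7]
  [-30, -8, -5]
M^⊗3:
  [-18, -6, -3]
  [-16, 6, 9]
  [-28, -6, -3]
M^⊗4:
  [-24, -4, -1]
  [-14, 8, 11]
  [-26, -4, -1]
Key observation: the optimum is the walk 1->1->1->1->0, with weight 2 + 2 + 2 + (-20) = -14.
Optimal value attained by: walk 1->1->1->1->0.
Answer: (M^⊗4)[1][0] = -14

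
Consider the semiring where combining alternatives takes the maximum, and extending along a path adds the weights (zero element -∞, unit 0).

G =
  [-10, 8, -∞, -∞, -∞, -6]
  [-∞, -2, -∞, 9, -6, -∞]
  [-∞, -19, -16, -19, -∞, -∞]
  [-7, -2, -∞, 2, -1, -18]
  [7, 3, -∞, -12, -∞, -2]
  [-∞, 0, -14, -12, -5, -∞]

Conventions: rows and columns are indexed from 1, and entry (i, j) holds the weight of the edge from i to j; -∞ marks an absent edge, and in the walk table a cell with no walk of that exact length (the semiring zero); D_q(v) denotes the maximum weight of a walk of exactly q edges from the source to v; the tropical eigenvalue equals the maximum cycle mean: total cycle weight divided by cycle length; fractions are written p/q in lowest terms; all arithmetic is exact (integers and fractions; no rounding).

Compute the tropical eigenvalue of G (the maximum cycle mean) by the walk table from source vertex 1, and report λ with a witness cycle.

q=0: [0, -∞, -∞, -∞, -∞, -∞]
q=1: [-10, 8, -∞, -∞, -∞, -6]
q=2: [-20, 6, -20, 17, 2, -16]
q=3: [10, 15, -30, 19, 16, 0]
q=4: [23, 19, -14, 24, 18, 14]
q=5: [25, 31, 0, 28, 23, 17]
q=6: [30, 33, 3, 40, 27, 21]
Optimal cycle mean attained by: cycle 1->2->4->5->1, total 8 + 9 + (-1) + 7, length 4.
Answer: λ = 23/4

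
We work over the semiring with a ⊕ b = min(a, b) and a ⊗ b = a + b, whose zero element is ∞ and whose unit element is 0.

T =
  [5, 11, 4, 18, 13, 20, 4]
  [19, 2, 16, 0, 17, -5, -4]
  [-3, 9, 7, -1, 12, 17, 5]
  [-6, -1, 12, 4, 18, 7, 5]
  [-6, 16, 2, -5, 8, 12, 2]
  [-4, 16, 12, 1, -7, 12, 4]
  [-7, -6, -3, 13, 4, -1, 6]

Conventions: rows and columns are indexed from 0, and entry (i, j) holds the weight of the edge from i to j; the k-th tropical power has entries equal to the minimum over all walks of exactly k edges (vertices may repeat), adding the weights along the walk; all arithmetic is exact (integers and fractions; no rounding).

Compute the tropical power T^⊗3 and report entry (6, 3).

T^⊗2:
  [-3, -2, 1, 3, 8, 3, 7]
  [-11, -10, -7, -4, -12, -5, -2]
  [-7, -2, 1, 3, 9, 4, 1]
  [-2, -1, -2, -1, 0, -6, -5]
  [-11, -6, -2, -1, 5, 1, -2]
  [-13, -2, -5, -12, 1, 3, -5]
  [-6, -4, -3, -6, -8, -11, -10]
T^⊗3:
  [-3, 0, 1, -2, -4, -7, -6]
  [-18, -8, -10, -17, -12, -15, -14]
  [-6, -5, -3, -2, -3, -7, -6]
  [-12, -11, -8, -5, -13, -6, -5]
  [-9, -8, -7, -6, -6, -11, -10]
  [-18, -13, -9, -8, -4, -7, -9]
  [-17, -16, -13, -13, -18, -11, -8]
Key observation: the optimum is the walk 6->5->4->3, with weight (-1) + (-7) + (-5) = -13.
Optimal value attained by: walk 6->5->4->3.
Answer: (T^⊗3)[6][3] = -13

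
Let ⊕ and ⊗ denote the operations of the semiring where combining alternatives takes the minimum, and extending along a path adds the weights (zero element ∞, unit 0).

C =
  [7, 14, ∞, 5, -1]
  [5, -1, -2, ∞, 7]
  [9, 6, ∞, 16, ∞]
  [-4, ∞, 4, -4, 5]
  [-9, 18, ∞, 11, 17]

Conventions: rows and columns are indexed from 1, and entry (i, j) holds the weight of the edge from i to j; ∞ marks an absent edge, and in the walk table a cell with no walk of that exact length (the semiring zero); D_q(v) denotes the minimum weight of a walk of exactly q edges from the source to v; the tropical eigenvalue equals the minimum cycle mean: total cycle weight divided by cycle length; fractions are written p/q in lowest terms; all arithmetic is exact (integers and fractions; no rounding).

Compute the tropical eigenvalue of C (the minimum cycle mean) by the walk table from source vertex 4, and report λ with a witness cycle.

q=0: [∞, ∞, ∞, 0, ∞]
q=1: [-4, ∞, 4, -4, 5]
q=2: [-8, 10, 0, -8, -5]
q=3: [-14, 6, -4, -12, -9]
q=4: [-18, 0, -8, -16, -15]
q=5: [-24, -4, -12, -20, -19]
Optimal cycle mean attained by: cycle 1->5->1, total (-1) + (-9), length 2.
Answer: λ = -5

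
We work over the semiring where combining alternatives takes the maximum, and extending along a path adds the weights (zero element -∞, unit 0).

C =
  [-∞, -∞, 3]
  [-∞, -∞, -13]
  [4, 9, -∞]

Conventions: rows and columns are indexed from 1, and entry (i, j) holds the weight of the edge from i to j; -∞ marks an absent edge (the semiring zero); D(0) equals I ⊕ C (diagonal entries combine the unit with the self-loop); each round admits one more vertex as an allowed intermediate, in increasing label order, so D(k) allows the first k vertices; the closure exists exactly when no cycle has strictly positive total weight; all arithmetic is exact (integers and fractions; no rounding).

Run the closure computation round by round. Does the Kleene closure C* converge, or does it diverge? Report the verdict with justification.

D(0):
  [0, -∞, 3]
  [-∞, 0, -13]
  [4, 9, 0]
Detection: at round 1, diagonal entry (3, 3) turns strictly positive.
Key observation: the cycle 3->1->3 has total weight 4 + 3, which is strictly positive.
Answer: DIVERGES — positive cycle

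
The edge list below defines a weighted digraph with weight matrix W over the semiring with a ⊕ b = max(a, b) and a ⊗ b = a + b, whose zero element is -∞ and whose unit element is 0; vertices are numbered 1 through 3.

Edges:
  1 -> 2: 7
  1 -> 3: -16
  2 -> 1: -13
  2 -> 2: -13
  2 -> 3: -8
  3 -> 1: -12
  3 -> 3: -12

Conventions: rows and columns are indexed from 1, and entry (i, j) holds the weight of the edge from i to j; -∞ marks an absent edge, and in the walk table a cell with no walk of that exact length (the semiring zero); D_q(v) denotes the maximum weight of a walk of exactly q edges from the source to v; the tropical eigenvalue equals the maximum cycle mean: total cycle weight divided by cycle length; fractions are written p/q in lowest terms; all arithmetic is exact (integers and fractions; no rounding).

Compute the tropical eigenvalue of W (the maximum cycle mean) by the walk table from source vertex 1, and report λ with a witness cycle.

q=0: [0, -∞, -∞]
q=1: [-∞, 7, -16]
q=2: [-6, -6, -1]
q=3: [-13, 1, -13]
Optimal cycle mean attained by: cycle 1->2->1, total 7 + (-13), length 2.
Answer: λ = -3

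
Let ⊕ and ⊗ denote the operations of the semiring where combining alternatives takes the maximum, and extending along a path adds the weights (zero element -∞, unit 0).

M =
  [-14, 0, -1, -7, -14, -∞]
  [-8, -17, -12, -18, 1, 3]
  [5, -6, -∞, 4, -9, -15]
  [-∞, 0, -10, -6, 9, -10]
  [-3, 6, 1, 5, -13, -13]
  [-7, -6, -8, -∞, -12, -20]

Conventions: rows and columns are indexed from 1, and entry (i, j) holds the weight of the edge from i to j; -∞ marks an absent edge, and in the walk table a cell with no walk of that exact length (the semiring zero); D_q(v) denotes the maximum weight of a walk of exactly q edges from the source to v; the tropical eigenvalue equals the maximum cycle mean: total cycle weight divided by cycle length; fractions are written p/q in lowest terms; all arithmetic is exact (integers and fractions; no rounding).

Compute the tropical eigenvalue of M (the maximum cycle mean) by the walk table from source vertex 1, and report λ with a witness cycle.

q=0: [0, -∞, -∞, -∞, -∞, -∞]
q=1: [-14, 0, -1, -7, -14, -∞]
q=2: [4, -7, -12, 3, 2, 3]
q=3: [-1, 8, 3, 7, 12, -4]
q=4: [9, 18, 13, 17, 16, 11]
q=5: [18, 22, 17, 21, 26, 21]
q=6: [23, 32, 27, 31, 30, 25]
Optimal cycle mean attained by: cycle 4->5->4, total 9 + 5, length 2.
Answer: λ = 7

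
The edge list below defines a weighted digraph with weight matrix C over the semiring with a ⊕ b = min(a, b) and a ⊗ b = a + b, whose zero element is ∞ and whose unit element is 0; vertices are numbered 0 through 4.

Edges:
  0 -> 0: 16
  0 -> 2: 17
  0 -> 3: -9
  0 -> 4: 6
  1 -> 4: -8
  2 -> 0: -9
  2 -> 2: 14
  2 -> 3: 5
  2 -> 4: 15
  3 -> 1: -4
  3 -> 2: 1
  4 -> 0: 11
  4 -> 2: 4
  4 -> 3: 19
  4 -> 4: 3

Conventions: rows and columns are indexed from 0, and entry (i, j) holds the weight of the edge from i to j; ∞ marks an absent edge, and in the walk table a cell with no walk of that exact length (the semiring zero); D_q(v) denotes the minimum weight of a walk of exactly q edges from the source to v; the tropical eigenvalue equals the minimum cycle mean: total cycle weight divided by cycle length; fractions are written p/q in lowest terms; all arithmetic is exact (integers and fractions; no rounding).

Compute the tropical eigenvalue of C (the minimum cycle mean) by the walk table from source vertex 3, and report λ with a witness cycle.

q=0: [∞, ∞, ∞, 0, ∞]
q=1: [∞, -4, 1, ∞, ∞]
q=2: [-8, ∞, 15, 6, -12]
q=3: [-1, 2, -8, -17, -9]
q=4: [-17, -21, -16, -10, -6]
q=5: [-25, -14, -9, -26, -29]
Optimal cycle mean attained by: cycle 0->3->2->0, total (-9) + 1 + (-9), length 3.
Answer: λ = -17/3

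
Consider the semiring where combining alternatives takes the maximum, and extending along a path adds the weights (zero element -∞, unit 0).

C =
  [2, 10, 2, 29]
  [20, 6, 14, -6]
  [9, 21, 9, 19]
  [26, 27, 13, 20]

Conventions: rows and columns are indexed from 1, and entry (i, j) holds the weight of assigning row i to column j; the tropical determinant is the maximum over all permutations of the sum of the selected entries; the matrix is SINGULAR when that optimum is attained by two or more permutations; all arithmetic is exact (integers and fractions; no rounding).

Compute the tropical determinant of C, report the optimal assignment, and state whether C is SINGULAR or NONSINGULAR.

σ = (1, 2, 3, 4): 2 + 6 + 9 + 20 = 37
σ = (1, 2, 4, 3): 2 + 6 + 19 + 13 = 40
σ = (1, 3, 2, 4): 2 + 14 + 21 + 20 = 57
σ = (1, 3, 4, 2): 2 + 14 + 19 + 27 = 62
σ = (1, 4, 2, 3): 2 + (-6) + 21 + 13 = 30
σ = (1, 4, 3, 2): 2 + (-6) + 9 + 27 = 32
σ = (2, 1, 3, 4): 10 + 20 + 9 + 20 = 59
σ = (2, 1, 4, 3): 10 + 20 + 19 + 13 = 62
σ = (2, 3, 1, 4): 10 + 14 + 9 + 20 = 53
σ = (2, 3, 4, 1): 10 + 14 + 19 + 26 = 69
σ = (2, 4, 1, 3): 10 + (-6) + 9 + 13 = 26
σ = (2, 4, 3, 1): 10 + (-6) + 9 + 26 = 39
σ = (3, 1, 2, 4): 2 + 20 + 21 + 20 = 63
σ = (3, 1, 4, 2): 2 + 20 + 19 + 27 = 68
σ = (3, 2, 1, 4): 2 + 6 + 9 + 20 = 37
σ = (3, 2, 4, 1): 2 + 6 + 19 + 26 = 53
σ = (3, 4, 1, 2): 2 + (-6) + 9 + 27 = 32
σ = (3, 4, 2, 1): 2 + (-6) + 21 + 26 = 43
σ = (4, 1, 2, 3): 29 + 20 + 21 + 13 = 83
σ = (4, 1, 3, 2): 29 + 20 + 9 + 27 = 85
σ = (4, 2, 1, 3): 29 + 6 + 9 + 13 = 57
σ = (4, 2, 3, 1): 29 + 6 + 9 + 26 = 70
σ = (4, 3, 1, 2): 29 + 14 + 9 + 27 = 79
σ = (4, 3, 2, 1): 29 + 14 + 21 + 26 = 90
Optimal value attained by: σ = (4, 3, 2, 1).
Answer: det⊕(C) = 90; verdict: NONSINGULAR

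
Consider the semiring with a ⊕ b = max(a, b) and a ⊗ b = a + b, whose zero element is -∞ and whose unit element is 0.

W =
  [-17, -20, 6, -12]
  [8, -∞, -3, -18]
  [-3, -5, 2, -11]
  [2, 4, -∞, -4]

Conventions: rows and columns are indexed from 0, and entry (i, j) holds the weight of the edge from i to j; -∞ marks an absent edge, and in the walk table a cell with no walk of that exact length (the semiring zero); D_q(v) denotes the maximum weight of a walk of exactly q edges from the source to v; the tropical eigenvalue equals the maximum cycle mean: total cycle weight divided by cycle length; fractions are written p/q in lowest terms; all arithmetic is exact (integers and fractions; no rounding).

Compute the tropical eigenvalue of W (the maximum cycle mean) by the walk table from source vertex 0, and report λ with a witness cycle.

q=0: [0, -∞, -∞, -∞]
q=1: [-17, -20, 6, -12]
q=2: [3, 1, 8, -5]
q=3: [9, 3, 10, -3]
q=4: [11, 5, 15, -1]
Optimal cycle mean attained by: cycle 0->2->1->0, total 6 + (-5) + 8, length 3.
Answer: λ = 3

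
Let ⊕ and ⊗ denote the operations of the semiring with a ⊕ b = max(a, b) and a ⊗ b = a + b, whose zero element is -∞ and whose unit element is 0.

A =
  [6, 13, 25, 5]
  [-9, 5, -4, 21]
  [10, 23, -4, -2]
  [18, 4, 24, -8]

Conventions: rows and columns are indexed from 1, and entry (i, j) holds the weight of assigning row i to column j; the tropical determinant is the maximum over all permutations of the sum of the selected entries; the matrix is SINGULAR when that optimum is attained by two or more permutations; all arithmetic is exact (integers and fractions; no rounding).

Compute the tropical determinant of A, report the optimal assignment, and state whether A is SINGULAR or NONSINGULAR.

σ = (1, 2, 3, 4): 6 + 5 + (-4) + (-8) = -1
σ = (1, 2, 4, 3): 6 + 5 + (-2) + 24 = 33
σ = (1, 3, 2, 4): 6 + (-4) + 23 + (-8) = 17
σ = (1, 3, 4, 2): 6 + (-4) + (-2) + 4 = 4
σ = (1, 4, 2, 3): 6 + 21 + 23 + 24 = 74
σ = (1, 4, 3, 2): 6 + 21 + (-4) + 4 = 27
σ = (2, 1, 3, 4): 13 + (-9) + (-4) + (-8) = -8
σ = (2, 1, 4, 3): 13 + (-9) + (-2) + 24 = 26
σ = (2, 3, 1, 4): 13 + (-4) + 10 + (-8) = 11
σ = (2, 3, 4, 1): 13 + (-4) + (-2) + 18 = 25
σ = (2, 4, 1, 3): 13 + 21 + 10 + 24 = 68
σ = (2, 4, 3, 1): 13 + 21 + (-4) + 18 = 48
σ = (3, 1, 2, 4): 25 + (-9) + 23 + (-8) = 31
σ = (3, 1, 4, 2): 25 + (-9) + (-2) + 4 = 18
σ = (3, 2, 1, 4): 25 + 5 + 10 + (-8) = 32
σ = (3, 2, 4, 1): 25 + 5 + (-2) + 18 = 46
σ = (3, 4, 1, 2): 25 + 21 + 10 + 4 = 60
σ = (3, 4, 2, 1): 25 + 21 + 23 + 18 = 87
σ = (4, 1, 2, 3): 5 + (-9) + 23 + 24 = 43
σ = (4, 1, 3, 2): 5 + (-9) + (-4) + 4 = -4
σ = (4, 2, 1, 3): 5 + 5 + 10 + 24 = 44
σ = (4, 2, 3, 1): 5 + 5 + (-4) + 18 = 24
σ = (4, 3, 1, 2): 5 + (-4) + 10 + 4 = 15
σ = (4, 3, 2, 1): 5 + (-4) + 23 + 18 = 42
Optimal value attained by: σ = (3, 4, 2, 1).
Answer: det⊕(A) = 87; verdict: NONSINGULAR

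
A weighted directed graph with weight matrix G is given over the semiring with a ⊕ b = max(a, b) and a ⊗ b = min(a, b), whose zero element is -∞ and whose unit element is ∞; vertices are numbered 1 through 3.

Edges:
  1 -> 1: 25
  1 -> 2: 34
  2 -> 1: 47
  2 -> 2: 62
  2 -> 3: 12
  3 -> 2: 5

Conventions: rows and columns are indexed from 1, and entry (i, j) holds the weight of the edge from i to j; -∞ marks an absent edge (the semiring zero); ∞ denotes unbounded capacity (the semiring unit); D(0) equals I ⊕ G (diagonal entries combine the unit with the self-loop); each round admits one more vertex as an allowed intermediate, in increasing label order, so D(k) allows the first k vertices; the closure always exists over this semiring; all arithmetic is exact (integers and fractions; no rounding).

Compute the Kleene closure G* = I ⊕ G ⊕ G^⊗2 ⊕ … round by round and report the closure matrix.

D(0):
  [∞, 34, -∞]
  [47, ∞, 12]
  [-∞, 5, ∞]
D(1):
  [∞, 34, -∞]
  [47, ∞, 12]
  [-∞, 5, ∞]
D(2):
  [∞, 34, 12]
  [47, ∞, 12]
  [5, 5, ∞]
D(3):
  [∞, 34, 12]
  [47, ∞, 12]
  [5, 5, ∞]
Answer: G* = [[∞, 34, 12], [47, ∞, 12], [5, 5, ∞]]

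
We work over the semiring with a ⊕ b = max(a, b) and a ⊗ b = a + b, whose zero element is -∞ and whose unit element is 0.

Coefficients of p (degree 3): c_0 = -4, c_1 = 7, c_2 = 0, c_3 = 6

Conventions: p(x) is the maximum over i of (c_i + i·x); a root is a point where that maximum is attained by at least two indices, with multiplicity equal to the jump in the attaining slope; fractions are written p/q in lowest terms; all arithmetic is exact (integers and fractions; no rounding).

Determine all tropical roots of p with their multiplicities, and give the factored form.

hull edge (i=0, c=-4) to (i=1, c=7): slope 11, span 1
hull edge (i=1, c=7) to (i=3, c=6): slope -1/2, span 2
Factored form: p(x) = 6 ⊗ (x ⊕ (-11)) ⊗ (x ⊕ 1/2) ⊗ (x ⊕ 1/2)
Answer: roots = -11 (mult 1), 1/2 (mult 2)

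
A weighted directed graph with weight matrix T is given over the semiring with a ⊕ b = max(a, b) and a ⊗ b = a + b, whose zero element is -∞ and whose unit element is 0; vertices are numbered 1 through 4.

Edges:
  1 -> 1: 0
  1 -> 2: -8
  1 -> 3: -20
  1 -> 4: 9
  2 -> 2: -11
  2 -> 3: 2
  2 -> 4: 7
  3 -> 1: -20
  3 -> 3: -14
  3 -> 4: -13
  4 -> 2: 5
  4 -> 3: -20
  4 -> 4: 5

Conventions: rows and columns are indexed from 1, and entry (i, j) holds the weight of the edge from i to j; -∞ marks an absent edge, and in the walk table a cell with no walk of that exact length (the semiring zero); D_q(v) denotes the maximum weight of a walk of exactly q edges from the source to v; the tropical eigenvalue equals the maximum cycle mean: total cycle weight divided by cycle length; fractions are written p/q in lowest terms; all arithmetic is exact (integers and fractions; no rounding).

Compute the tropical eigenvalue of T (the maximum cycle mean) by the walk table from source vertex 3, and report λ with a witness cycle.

q=0: [-∞, -∞, 0, -∞]
q=1: [-20, -∞, -14, -13]
q=2: [-20, -8, -28, -8]
q=3: [-20, -3, -6, -1]
q=4: [-20, 4, -1, 4]
Optimal cycle mean attained by: cycle 2->4->2, total 7 + 5, length 2.
Answer: λ = 6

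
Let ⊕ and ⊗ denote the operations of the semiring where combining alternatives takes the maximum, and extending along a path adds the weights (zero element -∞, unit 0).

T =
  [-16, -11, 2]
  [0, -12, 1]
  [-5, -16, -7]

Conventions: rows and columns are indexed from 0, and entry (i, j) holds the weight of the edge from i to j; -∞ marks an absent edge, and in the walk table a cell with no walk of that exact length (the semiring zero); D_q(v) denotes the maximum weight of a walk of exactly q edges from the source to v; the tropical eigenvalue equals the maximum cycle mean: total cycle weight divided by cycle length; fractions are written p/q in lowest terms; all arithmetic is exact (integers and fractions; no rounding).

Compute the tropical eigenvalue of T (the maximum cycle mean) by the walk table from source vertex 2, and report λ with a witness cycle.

q=0: [-∞, -∞, 0]
q=1: [-5, -16, -7]
q=2: [-12, -16, -3]
q=3: [-8, -19, -10]
Optimal cycle mean attained by: cycle 0->2->0, total 2 + (-5), length 2.
Answer: λ = -3/2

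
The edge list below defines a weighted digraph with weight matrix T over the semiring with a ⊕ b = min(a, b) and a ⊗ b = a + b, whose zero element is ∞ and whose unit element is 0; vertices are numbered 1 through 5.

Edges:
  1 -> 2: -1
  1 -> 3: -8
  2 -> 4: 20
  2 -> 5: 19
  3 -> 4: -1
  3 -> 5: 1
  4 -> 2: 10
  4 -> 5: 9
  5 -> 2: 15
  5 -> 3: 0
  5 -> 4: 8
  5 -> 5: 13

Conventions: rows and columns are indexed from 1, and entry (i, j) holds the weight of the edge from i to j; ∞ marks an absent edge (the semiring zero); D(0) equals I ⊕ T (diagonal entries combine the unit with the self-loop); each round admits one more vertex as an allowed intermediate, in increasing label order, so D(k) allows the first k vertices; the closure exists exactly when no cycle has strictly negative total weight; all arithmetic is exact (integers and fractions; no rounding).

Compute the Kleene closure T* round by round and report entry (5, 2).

D(0):
  [0, -1, -8, ∞, ∞]
  [∞, 0, ∞, 20, 19]
  [∞, ∞, 0, -1, 1]
  [∞, 10, ∞, 0, 9]
  [∞, 15, 0, 8, 0]
D(1):
  [0, -1, -8, ∞, ∞]
  [∞, 0, ∞, 20, 19]
  [∞, ∞, 0, -1, 1]
  [∞, 10, ∞, 0, 9]
  [∞, 15, 0, 8, 0]
D(2):
  [0, -1, -8, 19, 18]
  [∞, 0, ∞, 20, 19]
  [∞, ∞, 0, -1, 1]
  [∞, 10, ∞, 0, 9]
  [∞, 15, 0, 8, 0]
D(3):
  [0, -1, -8, -9, -7]
  [∞, 0, ∞, 20, 19]
  [∞, ∞, 0, -1, 1]
  [∞, 10, ∞, 0, 9]
  [∞, 15, 0, -1, 0]
D(4):
  [0, -1, -8, -9, -7]
  [∞, 0, ∞, 20, 19]
  [∞, 9, 0, -1, 1]
  [∞, 10, ∞, 0, 9]
  [∞, 9, 0, -1, 0]
D(5):
  [0, -1, -8, -9, -7]
  [∞, 0, 19, 18, 19]
  [∞, 9, 0, -1, 1]
  [∞, 10, 9, 0, 9]
  [∞, 9, 0, -1, 0]
Answer: T*[5][2] = 9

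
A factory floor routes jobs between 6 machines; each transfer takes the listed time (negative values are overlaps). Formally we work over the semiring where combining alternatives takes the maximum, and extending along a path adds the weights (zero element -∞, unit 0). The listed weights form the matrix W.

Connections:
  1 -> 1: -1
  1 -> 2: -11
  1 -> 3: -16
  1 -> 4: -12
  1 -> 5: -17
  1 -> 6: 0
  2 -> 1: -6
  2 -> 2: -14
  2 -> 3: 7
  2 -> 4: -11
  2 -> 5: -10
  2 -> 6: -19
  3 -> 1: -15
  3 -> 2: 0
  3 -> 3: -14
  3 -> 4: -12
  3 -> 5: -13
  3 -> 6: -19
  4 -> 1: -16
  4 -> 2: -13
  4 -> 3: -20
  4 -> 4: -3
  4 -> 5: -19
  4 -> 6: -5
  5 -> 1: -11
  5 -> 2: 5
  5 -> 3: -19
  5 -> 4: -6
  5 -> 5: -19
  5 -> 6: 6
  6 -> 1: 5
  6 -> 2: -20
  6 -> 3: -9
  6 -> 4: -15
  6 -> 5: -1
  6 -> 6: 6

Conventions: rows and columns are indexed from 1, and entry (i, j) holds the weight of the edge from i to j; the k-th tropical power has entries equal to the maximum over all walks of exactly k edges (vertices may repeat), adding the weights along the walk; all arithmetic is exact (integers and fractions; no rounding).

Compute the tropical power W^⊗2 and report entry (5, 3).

W^⊗2:
  [5, -12, -4, -13, -1, 6]
  [-7, 7, -7, -5, -6, -4]
  [-6, -8, 7, -11, -10, -7]
  [0, -14, -6, -6, -6, 1]
  [11, -9, 12, -6, 5, 12]
  [11, 4, -3, -7, 5, 12]
Key observation: the optimum is the walk 5->2->3, with weight 5 + 7 = 12.
Optimal value attained by: walk 5->2->3.
Answer: (W^⊗2)[5][3] = 12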